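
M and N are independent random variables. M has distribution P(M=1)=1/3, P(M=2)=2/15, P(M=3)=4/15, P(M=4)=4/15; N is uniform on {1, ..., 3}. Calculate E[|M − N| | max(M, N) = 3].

P(max(M, N) = 3) = 19/45.
Summing |M−N|·P(x,y) over outcomes with max(M, N) = 3 gives 8/15.
E[|M − N| | max(M, N) = 3] = (8/15) / (19/45) = 24/19.

24/19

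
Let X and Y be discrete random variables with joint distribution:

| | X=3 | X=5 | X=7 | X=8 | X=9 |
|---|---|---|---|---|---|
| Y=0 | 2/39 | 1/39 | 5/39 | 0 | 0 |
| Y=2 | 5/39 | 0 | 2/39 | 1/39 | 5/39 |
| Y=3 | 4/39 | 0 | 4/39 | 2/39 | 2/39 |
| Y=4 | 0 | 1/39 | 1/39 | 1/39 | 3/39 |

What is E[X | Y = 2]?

82/13

P(Y = 2) = 1/3.
Σ X·P over the event = 3·(5/39) + 7·(2/39) + 8·(1/39) + 9·(5/39) = 82/39.
E[X | Y = 2] = (82/39) / (1/3) = 82/13.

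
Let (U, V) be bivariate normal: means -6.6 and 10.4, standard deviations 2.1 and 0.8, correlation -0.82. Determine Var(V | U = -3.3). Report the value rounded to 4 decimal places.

Var(V | U=x) = (1 − ρ²)·σ_V².
Var(V | U=-3.3) = (0.8)²·(1 − (-0.82)²) = 0.64·0.3276 = 0.2097.

0.2097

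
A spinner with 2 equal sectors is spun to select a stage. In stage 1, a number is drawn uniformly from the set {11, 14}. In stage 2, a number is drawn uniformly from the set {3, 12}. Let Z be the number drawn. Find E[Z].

E[Z | stage 1] = (11+14)/2 = 25/2.
E[Z | stage 2] = (3+12)/2 = 15/2.
E[Z] = (1/2)·(25/2) + (1/2)·(15/2) = 10.

10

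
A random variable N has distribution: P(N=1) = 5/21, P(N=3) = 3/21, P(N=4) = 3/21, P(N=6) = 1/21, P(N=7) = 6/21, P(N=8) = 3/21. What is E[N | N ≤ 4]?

26/11

P(N ≤ 4) = 11/21.
Σ over the event: 1·5/21 + 3·1/7 + 4·1/7 = 26/21.
E[N | N ≤ 4] = (26/21) / (11/21) = 26/11.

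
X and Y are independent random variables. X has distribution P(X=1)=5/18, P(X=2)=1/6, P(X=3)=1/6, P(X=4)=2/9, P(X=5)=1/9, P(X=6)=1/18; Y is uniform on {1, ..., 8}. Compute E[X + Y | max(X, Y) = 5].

P(max(X, Y) = 5) = 25/144.
Summing (X+Y)·P(x,y) over outcomes with max(X, Y) = 5 gives 191/144.
E[X + Y | max(X, Y) = 5] = (191/144) / (25/144) = 191/25.

191/25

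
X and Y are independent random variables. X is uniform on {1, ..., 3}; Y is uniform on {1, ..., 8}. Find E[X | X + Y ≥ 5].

P(X + Y ≥ 5) = 3/4.
Summing X·P(x,y) over outcomes with X + Y ≥ 5 gives 19/12.
E[X | X + Y ≥ 5] = (19/12) / (3/4) = 19/9.

19/9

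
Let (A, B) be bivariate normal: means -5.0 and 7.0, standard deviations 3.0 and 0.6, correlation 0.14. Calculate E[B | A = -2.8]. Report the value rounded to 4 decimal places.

The regression of B on A has slope ρ·σ_B/σ_A and passes through (μ_A, μ_B).
E[B | A=-2.8] = 7.0 + (0.14)·(0.6/3.0)·(-2.8 − (-5.0)) = 7.0 + (0.028)·(2.2) = 7.0616.

7.0616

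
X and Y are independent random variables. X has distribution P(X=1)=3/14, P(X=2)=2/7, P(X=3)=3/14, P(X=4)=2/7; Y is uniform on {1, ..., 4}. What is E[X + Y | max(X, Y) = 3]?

77/16

P(max(X, Y) = 3) = 2/7.
Summing (X+Y)·P(x,y) over outcomes with max(X, Y) = 3 gives 11/8.
E[X + Y | max(X, Y) = 3] = (11/8) / (2/7) = 77/16.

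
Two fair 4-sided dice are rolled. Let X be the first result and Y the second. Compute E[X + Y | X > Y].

P(X > Y) = 3/8.
Summing (X+Y)·P(x,y) over outcomes with X > Y gives 15/8.
E[X + Y | X > Y] = (15/8) / (3/8) = 5.

5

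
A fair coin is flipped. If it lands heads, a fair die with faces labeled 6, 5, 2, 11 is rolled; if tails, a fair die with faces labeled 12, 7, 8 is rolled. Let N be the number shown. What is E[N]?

15/2

E[N | heads] = (6+5+2+11)/4 = 6.
E[N | tails] = (12+7+8)/3 = 9.
E[N] = (1/2)·(6) + (1/2)·(9) = 15/2.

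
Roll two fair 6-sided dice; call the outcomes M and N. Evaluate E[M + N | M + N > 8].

10

Outcomes with M + N > 8: (3,6), (4,5), (4,6), (5,4), (5,5), (5,6), (6,3), (6,4), (6,5), (6,6), each with probability 1/36.
E[M + N | M + N > 8] = (9 + 9 + 10 + 9 + 10 + 11 + 9 + 10 + 11 + 12) / 10 = 10.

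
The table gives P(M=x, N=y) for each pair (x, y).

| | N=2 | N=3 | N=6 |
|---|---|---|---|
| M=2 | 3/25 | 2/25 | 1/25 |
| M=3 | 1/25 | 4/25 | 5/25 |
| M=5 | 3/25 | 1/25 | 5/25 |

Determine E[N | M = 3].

P(M = 3) = 2/5.
Σ N·P over the event = 2·(1/25) + 3·(4/25) + 6·(5/25) = 44/25.
E[N | M = 3] = (44/25) / (2/5) = 22/5.

22/5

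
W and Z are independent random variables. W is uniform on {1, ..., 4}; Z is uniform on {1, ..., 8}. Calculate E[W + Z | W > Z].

5

P(W > Z) = 3/16.
Summing (W+Z)·P(x,y) over outcomes with W > Z gives 15/16.
E[W + Z | W > Z] = (15/16) / (3/16) = 5.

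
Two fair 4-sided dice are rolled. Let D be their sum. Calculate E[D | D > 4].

P(D > 4) = 5/8.
Σ over the event: 5·1/4 + 6·3/16 + 7·1/8 + 8·1/16 = 15/4.
E[D | D > 4] = (15/4) / (5/8) = 6.

6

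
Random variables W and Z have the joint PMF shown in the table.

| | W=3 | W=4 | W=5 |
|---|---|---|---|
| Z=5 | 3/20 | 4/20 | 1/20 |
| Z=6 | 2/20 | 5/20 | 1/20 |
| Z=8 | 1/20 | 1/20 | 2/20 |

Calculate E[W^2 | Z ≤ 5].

29/2

P(Z ≤ 5) = 2/5.
Σ W^2·P over the event = 9·(3/20) + 16·(4/20) + 25·(1/20) = 29/5.
E[W^2 | Z ≤ 5] = (29/5) / (2/5) = 29/2.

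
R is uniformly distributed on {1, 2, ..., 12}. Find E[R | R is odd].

Given R is odd, R is equally likely to be any of {1, 3, 5, 7, 9, 11}.
E[R | R is odd] = (1 + 3 + 5 + 7 + 9 + 11) / 6 = 6.

6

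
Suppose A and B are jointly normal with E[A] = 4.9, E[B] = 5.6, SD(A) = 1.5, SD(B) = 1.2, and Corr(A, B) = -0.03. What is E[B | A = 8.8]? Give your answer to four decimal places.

5.5064

E[B | A=x] = μ_B + ρ(σ_B/σ_A)(x − μ_A) for jointly normal variables.
E[B | A=8.8] = 5.6 + (-0.03)·(1.2/1.5)·(8.8 − (4.9)) = 5.6 + (-0.024)·(3.9) = 5.5064.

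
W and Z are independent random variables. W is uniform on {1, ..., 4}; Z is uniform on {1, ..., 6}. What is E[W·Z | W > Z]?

35/6

Outcomes with W > Z: (2,1), (3,1), (3,2), (4,1), (4,2), (4,3), each with probability 1/24.
E[W·Z | W > Z] = (2 + 3 + 6 + 4 + 8 + 12) / 6 = 35/6.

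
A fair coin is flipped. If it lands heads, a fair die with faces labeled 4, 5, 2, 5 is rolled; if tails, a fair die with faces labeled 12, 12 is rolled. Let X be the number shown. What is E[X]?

8

E[X | heads] = (4+5+2+5)/4 = 4.
E[X | tails] = (12+12)/2 = 12.
By the law of total expectation,
E[X] = (1/2)·(4) + (1/2)·(12) = 8.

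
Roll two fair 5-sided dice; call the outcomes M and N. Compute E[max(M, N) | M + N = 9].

Outcomes with M + N = 9: (4,5), (5,4), each with probability 1/25.
E[max(M, N) | M + N = 9] = (5 + 5) / 2 = 5.

5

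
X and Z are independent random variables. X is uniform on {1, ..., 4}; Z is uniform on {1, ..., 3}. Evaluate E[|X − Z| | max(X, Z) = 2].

Outcomes with max(X, Z) = 2: (1,2), (2,1), (2,2), each with probability 1/12.
E[|X − Z| | max(X, Z) = 2] = (1 + 1 + 0) / 3 = 2/3.

2/3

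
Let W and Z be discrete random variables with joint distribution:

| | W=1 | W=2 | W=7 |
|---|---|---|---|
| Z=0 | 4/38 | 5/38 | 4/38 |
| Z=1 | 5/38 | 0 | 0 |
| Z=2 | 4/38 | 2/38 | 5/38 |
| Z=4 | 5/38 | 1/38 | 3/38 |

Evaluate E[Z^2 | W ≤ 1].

P(W ≤ 1) = 9/19.
Σ Z^2·P over the event = 0·(4/38) + 1·(5/38) + 4·(4/38) + 16·(5/38) = 101/38.
E[Z^2 | W ≤ 1] = (101/38) / (9/19) = 101/18.

101/18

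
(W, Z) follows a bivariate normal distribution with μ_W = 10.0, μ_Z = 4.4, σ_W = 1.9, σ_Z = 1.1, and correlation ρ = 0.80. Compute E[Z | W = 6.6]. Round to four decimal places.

2.8253

For a bivariate normal, E[Z | W=x] = μ_Z + ρ·(σ_Z/σ_W)·(x − μ_W).
E[Z | W=6.6] = 4.4 + (0.80)·(1.1/1.9)·(6.6 − (10.0)) = 4.4 + (0.46316)·(-3.4) = 2.8253.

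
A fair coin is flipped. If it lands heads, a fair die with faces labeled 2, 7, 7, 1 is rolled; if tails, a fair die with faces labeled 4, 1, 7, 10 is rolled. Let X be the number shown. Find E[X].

E[X | heads] = (2+7+7+1)/4 = 17/4.
E[X | tails] = (4+1+7+10)/4 = 11/2.
By the law of total expectation,
E[X] = (1/2)·(17/4) + (1/2)·(11/2) = 39/8.

39/8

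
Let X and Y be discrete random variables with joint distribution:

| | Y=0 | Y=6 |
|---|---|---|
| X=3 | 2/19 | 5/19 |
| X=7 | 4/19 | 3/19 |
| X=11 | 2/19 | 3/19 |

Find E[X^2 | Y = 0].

57

P(Y = 0) = 8/19.
Σ X^2·P over the event = 9·(2/19) + 49·(4/19) + 121·(2/19) = 24.
E[X^2 | Y = 0] = (24) / (8/19) = 57.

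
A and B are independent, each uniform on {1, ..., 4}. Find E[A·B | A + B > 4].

Outcomes with A + B > 4: (1,4), (2,3), (2,4), (3,2), (3,3), (3,4), (4,1), (4,2), (4,3), (4,4), each with probability 1/16.
E[A·B | A + B > 4] = (4 + 6 + 8 + 6 + 9 + 12 + 4 + 8 + 12 + 16) / 10 = 17/2.

17/2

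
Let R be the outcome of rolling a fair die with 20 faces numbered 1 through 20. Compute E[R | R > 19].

20

Given R > 19, R is equally likely to be any of {20}.
E[R | R > 19] = (20) / 1 = 20.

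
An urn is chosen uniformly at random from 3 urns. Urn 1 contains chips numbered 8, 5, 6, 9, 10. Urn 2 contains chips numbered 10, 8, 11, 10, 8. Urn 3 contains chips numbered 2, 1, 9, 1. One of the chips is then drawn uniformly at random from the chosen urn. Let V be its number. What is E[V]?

27/4

E[V | urn 1] = (8+5+6+9+10)/5 = 38/5.
E[V | urn 2] = (10+8+11+10+8)/5 = 47/5.
E[V | urn 3] = (2+1+9+1)/4 = 13/4.
E[V] = (1/3)·(38/5) + (1/3)·(47/5) + (1/3)·(13/4) = 27/4.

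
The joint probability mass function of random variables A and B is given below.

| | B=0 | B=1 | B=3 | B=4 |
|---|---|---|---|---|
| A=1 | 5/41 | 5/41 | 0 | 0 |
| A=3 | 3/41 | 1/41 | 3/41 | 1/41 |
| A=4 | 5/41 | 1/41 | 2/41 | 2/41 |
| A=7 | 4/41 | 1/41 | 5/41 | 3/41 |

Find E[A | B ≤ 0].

P(B ≤ 0) = 17/41.
Σ A·P over the event = 1·(5/41) + 3·(3/41) + 4·(5/41) + 7·(4/41) = 62/41.
E[A | B ≤ 0] = (62/41) / (17/41) = 62/17.

62/17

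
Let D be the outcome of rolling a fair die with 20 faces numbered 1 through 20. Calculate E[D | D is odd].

10

Given D is odd, D is equally likely to be any of {1, 3, 5, 7, 9, 11, 13, 15, 17, 19}.
E[D | D is odd] = (1 + 3 + 5 + 7 + 9 + 11 + 13 + 15 + 17 + 19) / 10 = 10.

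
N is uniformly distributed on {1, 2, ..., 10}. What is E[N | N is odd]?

Given N is odd, N is equally likely to be any of {1, 3, 5, 7, 9}.
E[N | N is odd] = (1 + 3 + 5 + 7 + 9) / 5 = 5.

5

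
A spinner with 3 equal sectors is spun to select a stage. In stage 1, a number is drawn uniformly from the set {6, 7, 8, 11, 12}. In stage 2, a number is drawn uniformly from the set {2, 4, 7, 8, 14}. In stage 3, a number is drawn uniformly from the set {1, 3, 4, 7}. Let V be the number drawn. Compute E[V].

E[V | stage 1] = (6+7+8+11+12)/5 = 44/5.
E[V | stage 2] = (2+4+7+8+14)/5 = 7.
E[V | stage 3] = (1+3+4+7)/4 = 15/4.
By the law of total expectation,
E[V] = (1/3)·(44/5) + (1/3)·(7) + (1/3)·(15/4) = 391/60.

391/60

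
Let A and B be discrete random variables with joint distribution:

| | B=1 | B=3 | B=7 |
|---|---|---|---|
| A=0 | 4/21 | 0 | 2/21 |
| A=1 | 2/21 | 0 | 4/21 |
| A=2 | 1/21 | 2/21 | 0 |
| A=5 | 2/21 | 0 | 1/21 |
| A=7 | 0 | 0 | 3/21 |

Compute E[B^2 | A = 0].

17

P(A = 0) = 2/7.
Σ B^2·P over the event = 1·(4/21) + 49·(2/21) = 34/7.
E[B^2 | A = 0] = (34/7) / (2/7) = 17.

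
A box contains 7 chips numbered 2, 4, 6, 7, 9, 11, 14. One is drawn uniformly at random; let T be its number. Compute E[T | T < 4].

P(T < 4) = 1/7.
Σ over the event: 2·1/7 = 2/7.
E[T | T < 4] = (2/7) / (1/7) = 2.

2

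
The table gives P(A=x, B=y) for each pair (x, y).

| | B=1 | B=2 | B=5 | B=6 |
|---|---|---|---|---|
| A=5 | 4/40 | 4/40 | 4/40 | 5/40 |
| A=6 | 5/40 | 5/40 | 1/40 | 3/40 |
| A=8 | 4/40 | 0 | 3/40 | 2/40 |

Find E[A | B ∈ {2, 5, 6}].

53/9

P(B ∈ {2, 5, 6}) = 27/40.
Summing A·P(A=x,B=y) over the conditioning event gives 159/40.
E[A | B ∈ {2, 5, 6}] = (159/40) / (27/40) = 53/9.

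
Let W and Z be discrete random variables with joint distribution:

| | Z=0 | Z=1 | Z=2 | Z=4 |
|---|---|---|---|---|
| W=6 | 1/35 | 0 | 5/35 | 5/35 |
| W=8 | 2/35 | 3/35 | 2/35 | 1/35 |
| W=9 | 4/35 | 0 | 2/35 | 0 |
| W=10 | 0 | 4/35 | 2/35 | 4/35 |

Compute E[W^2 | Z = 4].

322/5

P(Z = 4) = 2/7.
Σ W^2·P over the event = 36·(5/35) + 64·(1/35) + 100·(4/35) = 92/5.
E[W^2 | Z = 4] = (92/5) / (2/7) = 322/5.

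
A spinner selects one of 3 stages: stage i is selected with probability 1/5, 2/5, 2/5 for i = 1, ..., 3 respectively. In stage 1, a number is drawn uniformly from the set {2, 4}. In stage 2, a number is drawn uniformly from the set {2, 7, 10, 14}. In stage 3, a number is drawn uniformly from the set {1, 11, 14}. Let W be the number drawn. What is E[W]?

E[W | stage 1] = (2+4)/2 = 3.
E[W | stage 2] = (2+7+10+14)/4 = 33/4.
E[W | stage 3] = (1+11+14)/3 = 26/3.
By the law of total expectation,
E[W] = (1/5)·(3) + (2/5)·(33/4) + (2/5)·(26/3) = 221/30.

221/30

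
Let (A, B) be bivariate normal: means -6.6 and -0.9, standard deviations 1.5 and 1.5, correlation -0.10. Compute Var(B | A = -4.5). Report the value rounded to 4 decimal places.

Var(B | A=x) = (1 − ρ²)·σ_B².
Var(B | A=-4.5) = (1.5)²·(1 − (-0.10)²) = 2.25·0.99 = 2.2275.

2.2275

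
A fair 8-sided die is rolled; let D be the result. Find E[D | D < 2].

1

Given D < 2, D is equally likely to be any of {1}.
E[D | D < 2] = (1) / 1 = 1.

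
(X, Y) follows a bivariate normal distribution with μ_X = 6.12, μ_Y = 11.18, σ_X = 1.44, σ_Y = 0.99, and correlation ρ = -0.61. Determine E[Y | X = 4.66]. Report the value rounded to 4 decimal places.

E[Y | X=x] = μ_Y + ρ(σ_Y/σ_X)(x − μ_X) for jointly normal variables.
E[Y | X=4.66] = 11.18 + (-0.61)·(0.99/1.44)·(4.66 − (6.12)) = 11.18 + (-0.41937)·(-1.46) = 11.7923.

11.7923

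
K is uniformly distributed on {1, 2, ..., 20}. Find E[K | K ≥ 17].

37/2

Given K ≥ 17, K is equally likely to be any of {17, 18, 19, 20}.
E[K | K ≥ 17] = (17 + 18 + 19 + 20) / 4 = 37/2.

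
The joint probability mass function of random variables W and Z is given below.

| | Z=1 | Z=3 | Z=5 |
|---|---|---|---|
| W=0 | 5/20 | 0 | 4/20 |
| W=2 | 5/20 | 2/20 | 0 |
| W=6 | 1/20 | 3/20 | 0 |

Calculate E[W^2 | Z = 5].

P(Z = 5) = 1/5.
Σ W^2·P over the event = 0·(4/20) = 0.
E[W^2 | Z = 5] = (0) / (1/5) = 0.

0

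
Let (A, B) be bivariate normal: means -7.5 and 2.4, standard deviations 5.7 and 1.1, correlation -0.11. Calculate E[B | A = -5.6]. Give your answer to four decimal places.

2.3597

The regression of B on A has slope ρ·σ_B/σ_A and passes through (μ_A, μ_B).
E[B | A=-5.6] = 2.4 + (-0.11)·(1.1/5.7)·(-5.6 − (-7.5)) = 2.4 + (-0.021228)·(1.9) = 2.3597.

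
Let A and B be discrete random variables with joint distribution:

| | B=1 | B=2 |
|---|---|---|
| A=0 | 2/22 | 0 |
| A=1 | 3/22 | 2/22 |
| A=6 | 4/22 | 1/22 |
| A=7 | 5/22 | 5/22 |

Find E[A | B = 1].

P(B = 1) = 7/11.
Σ A·P over the event = 0·(2/22) + 1·(3/22) + 6·(4/22) + 7·(5/22) = 31/11.
E[A | B = 1] = (31/11) / (7/11) = 31/7.

31/7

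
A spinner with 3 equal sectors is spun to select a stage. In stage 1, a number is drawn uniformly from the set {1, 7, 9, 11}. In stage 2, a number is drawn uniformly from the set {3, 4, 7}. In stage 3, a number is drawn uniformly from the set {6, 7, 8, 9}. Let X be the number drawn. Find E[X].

115/18

E[X | stage 1] = (1+7+9+11)/4 = 7.
E[X | stage 2] = (3+4+7)/3 = 14/3.
E[X | stage 3] = (6+7+8+9)/4 = 15/2.
E[X] = (1/3)·(7) + (1/3)·(14/3) + (1/3)·(15/2) = 115/18.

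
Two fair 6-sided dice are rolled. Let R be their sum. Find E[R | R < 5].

P(R < 5) = 1/6.
Σ over the event: 2·1/36 + 3·1/18 + 4·1/12 = 5/9.
E[R | R < 5] = (5/9) / (1/6) = 10/3.

10/3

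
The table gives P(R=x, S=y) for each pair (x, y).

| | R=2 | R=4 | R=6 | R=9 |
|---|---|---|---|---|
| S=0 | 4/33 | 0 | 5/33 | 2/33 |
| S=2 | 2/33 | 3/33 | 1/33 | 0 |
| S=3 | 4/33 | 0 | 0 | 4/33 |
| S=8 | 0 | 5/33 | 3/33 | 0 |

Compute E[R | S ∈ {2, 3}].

33/7

P(S ∈ {2, 3}) = 14/33.
Summing R·P(R=x,S=y) over the conditioning event gives 2.
E[R | S ∈ {2, 3}] = (2) / (14/33) = 33/7.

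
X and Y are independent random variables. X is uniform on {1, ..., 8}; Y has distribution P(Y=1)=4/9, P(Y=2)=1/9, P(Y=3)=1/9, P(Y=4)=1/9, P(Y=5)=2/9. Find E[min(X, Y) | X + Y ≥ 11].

P(X + Y ≥ 11) = 1/8.
Summing min(X,Y)·P(x,y) over outcomes with X + Y ≥ 11 gives 41/72.
E[min(X, Y) | X + Y ≥ 11] = (41/72) / (1/8) = 41/9.

41/9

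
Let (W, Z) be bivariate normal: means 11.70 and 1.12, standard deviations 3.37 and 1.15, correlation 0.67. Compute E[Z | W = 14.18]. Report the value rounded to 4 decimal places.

The regression of Z on W has slope ρ·σ_Z/σ_W and passes through (μ_W, μ_Z).
E[Z | W=14.18] = 1.12 + (0.67)·(1.15/3.37)·(14.18 − (11.70)) = 1.12 + (0.22864)·(2.48) = 1.6870.

1.6870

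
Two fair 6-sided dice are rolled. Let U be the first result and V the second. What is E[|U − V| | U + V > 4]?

32/15

P(U + V > 4) = 5/6.
Summing |U−V|·P(x,y) over outcomes with U + V > 4 gives 16/9.
E[|U − V| | U + V > 4] = (16/9) / (5/6) = 32/15.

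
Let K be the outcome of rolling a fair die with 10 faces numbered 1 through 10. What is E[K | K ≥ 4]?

Given K ≥ 4, K is equally likely to be any of {4, 5, 6, 7, 8, 9, 10}.
E[K | K ≥ 4] = (4 + 5 + 6 + 7 + 8 + 9 + 10) / 7 = 7.

7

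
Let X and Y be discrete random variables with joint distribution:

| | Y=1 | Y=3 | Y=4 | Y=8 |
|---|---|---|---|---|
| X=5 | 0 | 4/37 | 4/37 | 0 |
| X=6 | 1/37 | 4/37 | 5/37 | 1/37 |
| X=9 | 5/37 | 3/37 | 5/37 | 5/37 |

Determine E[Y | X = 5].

P(X = 5) = 8/37.
Σ Y·P over the event = 3·(4/37) + 4·(4/37) = 28/37.
E[Y | X = 5] = (28/37) / (8/37) = 7/2.

7/2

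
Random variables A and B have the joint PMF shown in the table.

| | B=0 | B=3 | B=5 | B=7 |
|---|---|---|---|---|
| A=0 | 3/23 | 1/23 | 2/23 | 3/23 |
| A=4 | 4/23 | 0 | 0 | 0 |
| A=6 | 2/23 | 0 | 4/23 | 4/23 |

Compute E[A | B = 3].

0

P(B = 3) = 1/23.
Σ A·P over the event = 0·(1/23) = 0.
E[A | B = 3] = (0) / (1/23) = 0.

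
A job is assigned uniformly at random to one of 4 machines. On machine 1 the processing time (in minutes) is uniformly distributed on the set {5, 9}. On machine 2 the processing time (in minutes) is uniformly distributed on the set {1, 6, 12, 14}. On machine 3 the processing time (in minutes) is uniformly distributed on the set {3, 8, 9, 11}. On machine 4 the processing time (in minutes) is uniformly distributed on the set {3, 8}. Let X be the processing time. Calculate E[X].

E[X | machine 1] = (5+9)/2 = 7.
E[X | machine 2] = (1+6+12+14)/4 = 33/4.
E[X | machine 3] = (3+8+9+11)/4 = 31/4.
E[X | machine 4] = (3+8)/2 = 11/2.
E[X] = (1/4)·(7) + (1/4)·(33/4) + (1/4)·(31/4) + (1/4)·(11/2) = 57/8.

57/8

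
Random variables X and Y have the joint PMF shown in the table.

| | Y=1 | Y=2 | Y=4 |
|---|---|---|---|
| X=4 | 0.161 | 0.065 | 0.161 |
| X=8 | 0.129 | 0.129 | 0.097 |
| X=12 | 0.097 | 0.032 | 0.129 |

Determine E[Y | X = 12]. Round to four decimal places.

2.6240

P(X = 12) = 0.258.
Σ Y·P over the event = 1·(0.097) + 2·(0.032) + 4·(0.129) = 0.677.
E[Y | X = 12] = (0.677) / (0.258) = 2.6240.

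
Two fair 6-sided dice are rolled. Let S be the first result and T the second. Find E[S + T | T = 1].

P(T = 1) = 1/6.
Summing (S+T)·P(x,y) over outcomes with T = 1 gives 3/4.
E[S + T | T = 1] = (3/4) / (1/6) = 9/2.

9/2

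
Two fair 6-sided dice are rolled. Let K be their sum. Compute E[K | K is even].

7

P(K is even) = 1/2.
Σ over the event: 2·1/36 + 4·1/12 + 6·5/36 + 8·5/36 + 10·1/12 + 12·1/36 = 7/2.
E[K | K is even] = (7/2) / (1/2) = 7.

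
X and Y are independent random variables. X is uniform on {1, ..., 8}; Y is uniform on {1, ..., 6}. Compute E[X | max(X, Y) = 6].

51/11

P(max(X, Y) = 6) = 11/48.
Summing X·P(x,y) over outcomes with max(X, Y) = 6 gives 17/16.
E[X | max(X, Y) = 6] = (17/16) / (11/48) = 51/11.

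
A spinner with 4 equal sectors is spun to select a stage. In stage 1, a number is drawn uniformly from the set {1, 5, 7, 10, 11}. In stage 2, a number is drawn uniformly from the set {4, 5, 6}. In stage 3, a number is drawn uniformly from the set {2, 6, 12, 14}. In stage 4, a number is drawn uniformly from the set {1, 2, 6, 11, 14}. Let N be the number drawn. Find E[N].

E[N | stage 1] = (1+5+7+10+11)/5 = 34/5.
E[N | stage 2] = (4+5+6)/3 = 5.
E[N | stage 3] = (2+6+12+14)/4 = 17/2.
E[N | stage 4] = (1+2+6+11+14)/5 = 34/5.
E[N] = (1/4)·(34/5) + (1/4)·(5) + (1/4)·(17/2) + (1/4)·(34/5) = 271/40.

271/40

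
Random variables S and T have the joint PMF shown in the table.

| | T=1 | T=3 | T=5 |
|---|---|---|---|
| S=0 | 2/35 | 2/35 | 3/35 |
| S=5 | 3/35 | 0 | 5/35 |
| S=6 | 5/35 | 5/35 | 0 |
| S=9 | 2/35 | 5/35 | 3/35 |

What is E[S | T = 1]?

21/4

P(T = 1) = 12/35.
Σ S·P over the event = 0·(2/35) + 5·(3/35) + 6·(5/35) + 9·(2/35) = 9/5.
E[S | T = 1] = (9/5) / (12/35) = 21/4.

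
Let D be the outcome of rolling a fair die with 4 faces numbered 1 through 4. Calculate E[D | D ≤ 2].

Given D ≤ 2, D is equally likely to be any of {1, 2}.
E[D | D ≤ 2] = (1 + 2) / 2 = 3/2.

3/2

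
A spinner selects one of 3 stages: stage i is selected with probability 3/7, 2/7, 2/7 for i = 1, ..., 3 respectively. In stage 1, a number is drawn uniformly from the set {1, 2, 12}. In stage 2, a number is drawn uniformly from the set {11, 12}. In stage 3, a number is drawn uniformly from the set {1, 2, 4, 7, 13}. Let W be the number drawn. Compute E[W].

E[W | stage 1] = (1+2+12)/3 = 5.
E[W | stage 2] = (11+12)/2 = 23/2.
E[W | stage 3] = (1+2+4+7+13)/5 = 27/5.
By the law of total expectation,
E[W] = (3/7)·(5) + (2/7)·(23/2) + (2/7)·(27/5) = 244/35.

244/35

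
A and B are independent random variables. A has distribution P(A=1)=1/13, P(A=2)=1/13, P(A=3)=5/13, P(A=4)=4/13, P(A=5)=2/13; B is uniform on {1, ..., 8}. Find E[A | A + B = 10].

43/12

P(A + B = 10) = 3/26.
Summing A·P(x,y) over outcomes with A + B = 10 gives 43/104.
E[A | A + B = 10] = (43/104) / (3/26) = 43/12.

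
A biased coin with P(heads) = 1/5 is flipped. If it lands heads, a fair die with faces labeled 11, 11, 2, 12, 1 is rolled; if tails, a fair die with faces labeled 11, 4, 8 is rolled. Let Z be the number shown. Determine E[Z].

571/75

E[Z | heads] = (11+11+2+12+1)/5 = 37/5.
E[Z | tails] = (11+4+8)/3 = 23/3.
By the law of total expectation,
E[Z] = (1/5)·(37/5) + (4/5)·(23/3) = 571/75.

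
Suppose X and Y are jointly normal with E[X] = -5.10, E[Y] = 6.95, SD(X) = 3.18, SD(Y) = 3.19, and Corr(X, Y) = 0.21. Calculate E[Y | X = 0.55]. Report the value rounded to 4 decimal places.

For a bivariate normal, E[Y | X=x] = μ_Y + ρ·(σ_Y/σ_X)·(x − μ_X).
E[Y | X=0.55] = 6.95 + (0.21)·(3.19/3.18)·(0.55 − (-5.10)) = 6.95 + (0.21066)·(5.65) = 8.1402.

8.1402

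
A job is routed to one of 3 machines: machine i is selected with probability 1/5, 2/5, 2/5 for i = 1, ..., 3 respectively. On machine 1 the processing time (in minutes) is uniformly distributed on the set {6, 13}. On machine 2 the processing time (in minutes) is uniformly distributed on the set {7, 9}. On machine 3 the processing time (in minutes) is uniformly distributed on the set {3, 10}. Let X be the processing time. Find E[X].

E[X | machine 1] = (6+13)/2 = 19/2.
E[X | machine 2] = (7+9)/2 = 8.
E[X | machine 3] = (3+10)/2 = 13/2.
By the law of total expectation,
E[X] = (1/5)·(19/2) + (2/5)·(8) + (2/5)·(13/2) = 77/10.

77/10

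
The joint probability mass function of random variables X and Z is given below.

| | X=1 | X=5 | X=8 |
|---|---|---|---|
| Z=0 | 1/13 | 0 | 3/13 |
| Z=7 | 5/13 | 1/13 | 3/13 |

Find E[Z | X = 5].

P(X = 5) = 1/13.
Σ Z·P over the event = 7·(1/13) = 7/13.
E[Z | X = 5] = (7/13) / (1/13) = 7.

7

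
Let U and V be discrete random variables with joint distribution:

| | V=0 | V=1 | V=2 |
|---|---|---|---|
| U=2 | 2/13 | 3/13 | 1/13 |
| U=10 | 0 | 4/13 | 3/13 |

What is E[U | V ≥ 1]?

P(V ≥ 1) = 11/13.
Σ U·P over the event = 2·(3/13) + 2·(1/13) + 10·(4/13) + 10·(3/13) = 6.
E[U | V ≥ 1] = (6) / (11/13) = 78/11.

78/11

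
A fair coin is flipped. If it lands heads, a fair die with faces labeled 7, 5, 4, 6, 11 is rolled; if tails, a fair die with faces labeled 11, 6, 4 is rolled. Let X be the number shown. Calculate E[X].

34/5

E[X | heads] = (7+5+4+6+11)/5 = 33/5.
E[X | tails] = (11+6+4)/3 = 7.
By the law of total expectation,
E[X] = (1/2)·(33/5) + (1/2)·(7) = 34/5.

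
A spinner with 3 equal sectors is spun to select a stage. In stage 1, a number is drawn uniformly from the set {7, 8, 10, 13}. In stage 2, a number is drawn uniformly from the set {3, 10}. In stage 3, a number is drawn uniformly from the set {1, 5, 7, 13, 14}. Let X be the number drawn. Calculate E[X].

8

E[X | stage 1] = (7+8+10+13)/4 = 19/2.
E[X | stage 2] = (3+10)/2 = 13/2.
E[X | stage 3] = (1+5+7+13+14)/5 = 8.
E[X] = (1/3)·(19/2) + (1/3)·(13/2) + (1/3)·(8) = 8.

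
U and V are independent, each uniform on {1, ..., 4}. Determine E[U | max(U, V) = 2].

Outcomes with max(U, V) = 2: (1,2), (2,1), (2,2), each with probability 1/16.
E[U | max(U, V) = 2] = (1 + 2 + 2) / 3 = 5/3.

5/3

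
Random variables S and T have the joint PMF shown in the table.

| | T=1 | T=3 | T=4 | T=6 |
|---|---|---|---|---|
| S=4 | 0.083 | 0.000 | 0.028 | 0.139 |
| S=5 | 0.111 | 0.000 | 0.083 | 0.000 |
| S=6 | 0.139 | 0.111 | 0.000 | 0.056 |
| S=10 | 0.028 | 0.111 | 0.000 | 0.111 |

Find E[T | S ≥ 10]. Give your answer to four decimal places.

4.1080

P(S ≥ 10) = 0.250.
Summing T·P(S=x,T=y) over the conditioning event gives 1.027.
E[T | S ≥ 10] = (1.027) / (0.250) = 4.1080.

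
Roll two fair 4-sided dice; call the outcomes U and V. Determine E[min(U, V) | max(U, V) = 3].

Outcomes with max(U, V) = 3: (1,3), (2,3), (3,1), (3,2), (3,3), each with probability 1/16.
E[min(U, V) | max(U, V) = 3] = (1 + 2 + 1 + 2 + 3) / 5 = 9/5.

9/5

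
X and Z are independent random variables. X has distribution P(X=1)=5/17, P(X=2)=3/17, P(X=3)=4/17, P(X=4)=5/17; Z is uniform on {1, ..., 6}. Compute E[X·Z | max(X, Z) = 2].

P(max(X, Z) = 2) = 11/102.
Summing XZ·P(x,y) over outcomes with max(X, Z) = 2 gives 14/51.
E[X·Z | max(X, Z) = 2] = (14/51) / (11/102) = 28/11.

28/11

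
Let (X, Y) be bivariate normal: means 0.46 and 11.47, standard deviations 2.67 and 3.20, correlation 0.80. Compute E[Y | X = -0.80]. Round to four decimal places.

10.2619

For a bivariate normal, E[Y | X=x] = μ_Y + ρ·(σ_Y/σ_X)·(x − μ_X).
E[Y | X=-0.80] = 11.47 + (0.80)·(3.20/2.67)·(-0.80 − (0.46)) = 11.47 + (0.9588)·(-1.26) = 10.2619.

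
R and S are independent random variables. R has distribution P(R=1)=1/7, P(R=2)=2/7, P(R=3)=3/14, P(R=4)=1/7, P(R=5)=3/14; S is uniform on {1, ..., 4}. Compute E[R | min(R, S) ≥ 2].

10/3

P(min(R, S) ≥ 2) = 9/14.
Summing R·P(x,y) over outcomes with min(R, S) ≥ 2 gives 15/7.
E[R | min(R, S) ≥ 2] = (15/7) / (9/14) = 10/3.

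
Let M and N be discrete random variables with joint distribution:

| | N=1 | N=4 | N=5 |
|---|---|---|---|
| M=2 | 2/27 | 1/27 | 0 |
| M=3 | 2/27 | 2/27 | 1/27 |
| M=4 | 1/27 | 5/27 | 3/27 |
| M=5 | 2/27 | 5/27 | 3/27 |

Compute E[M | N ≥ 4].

83/20

P(N ≥ 4) = 20/27.
Σ M·P over the event = 2·(1/27) + 3·(2/27) + 3·(1/27) + 4·(5/27) + 4·(3/27) + 5·(5/27) + 5·(3/27) = 83/27.
E[M | N ≥ 4] = (83/27) / (20/27) = 83/20.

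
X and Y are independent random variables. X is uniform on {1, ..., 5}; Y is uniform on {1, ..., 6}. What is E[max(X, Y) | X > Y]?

Outcomes with X > Y: (2,1), (3,1), (3,2), (4,1), (4,2), (4,3), (5,1), (5,2), (5,3), (5,4), each with probability 1/30.
E[max(X, Y) | X > Y] = (2 + 3 + 3 + 4 + 4 + 4 + 5 + 5 + 5 + 5) / 10 = 4.

4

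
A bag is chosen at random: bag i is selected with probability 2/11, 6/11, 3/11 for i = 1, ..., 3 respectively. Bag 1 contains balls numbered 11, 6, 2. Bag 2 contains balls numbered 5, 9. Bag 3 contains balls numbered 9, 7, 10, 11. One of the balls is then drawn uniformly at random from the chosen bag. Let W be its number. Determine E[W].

E[W | bag 1] = (11+6+2)/3 = 19/3.
E[W | bag 2] = (5+9)/2 = 7.
E[W | bag 3] = (9+7+10+11)/4 = 37/4.
E[W] = (2/11)·(19/3) + (6/11)·(7) + (3/11)·(37/4) = 989/132.

989/132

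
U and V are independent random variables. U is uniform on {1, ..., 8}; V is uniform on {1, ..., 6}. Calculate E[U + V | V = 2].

13/2

Outcomes with V = 2: (1,2), (2,2), (3,2), (4,2), (5,2), (6,2), (7,2), (8,2), each with probability 1/48.
E[U + V | V = 2] = (3 + 4 + 5 + 6 + 7 + 8 + 9 + 10) / 8 = 13/2.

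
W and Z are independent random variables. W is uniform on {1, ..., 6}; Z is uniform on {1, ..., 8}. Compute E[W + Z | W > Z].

P(W > Z) = 5/16.
Summing (W+Z)·P(x,y) over outcomes with W > Z gives 35/16.
E[W + Z | W > Z] = (35/16) / (5/16) = 7.

7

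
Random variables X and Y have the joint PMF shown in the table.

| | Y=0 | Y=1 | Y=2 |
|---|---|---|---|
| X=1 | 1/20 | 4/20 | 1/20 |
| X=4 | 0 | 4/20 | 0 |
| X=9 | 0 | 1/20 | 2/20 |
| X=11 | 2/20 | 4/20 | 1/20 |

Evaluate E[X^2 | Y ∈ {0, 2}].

527/7

P(Y ∈ {0, 2}) = 7/20.
Summing X^2·P(X=x,Y=y) over the conditioning event gives 527/20.
E[X^2 | Y ∈ {0, 2}] = (527/20) / (7/20) = 527/7.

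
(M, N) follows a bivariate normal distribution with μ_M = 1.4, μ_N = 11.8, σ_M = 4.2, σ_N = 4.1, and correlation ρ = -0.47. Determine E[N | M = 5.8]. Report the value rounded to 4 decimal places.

For a bivariate normal, E[N | M=x] = μ_N + ρ·(σ_N/σ_M)·(x − μ_M).
E[N | M=5.8] = 11.8 + (-0.47)·(4.1/4.2)·(5.8 − (1.4)) = 11.8 + (-0.45881)·(4.4) = 9.7812.

9.7812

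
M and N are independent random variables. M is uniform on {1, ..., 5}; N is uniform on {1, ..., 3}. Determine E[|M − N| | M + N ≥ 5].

Outcomes with M + N ≥ 5: (2,3), (3,2), (3,3), (4,1), (4,2), (4,3), (5,1), (5,2), (5,3), each with probability 1/15.
E[|M − N| | M + N ≥ 5] = (1 + 1 + 0 + 3 + 2 + 1 + 4 + 3 + 2) / 9 = 17/9.

17/9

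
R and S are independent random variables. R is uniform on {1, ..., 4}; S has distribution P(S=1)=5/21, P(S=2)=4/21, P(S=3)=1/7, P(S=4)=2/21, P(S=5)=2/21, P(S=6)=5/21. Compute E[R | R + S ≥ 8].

P(R + S ≥ 8) = 1/4.
Summing R·P(x,y) over outcomes with R + S ≥ 8 gives 67/84.
E[R | R + S ≥ 8] = (67/84) / (1/4) = 67/21.

67/21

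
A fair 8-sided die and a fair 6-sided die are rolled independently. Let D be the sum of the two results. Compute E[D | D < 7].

P(D < 7) = 5/16.
Σ over the event: 2·1/48 + 3·1/24 + 4·1/16 + 5·1/12 + 6·5/48 = 35/24.
E[D | D < 7] = (35/24) / (5/16) = 14/3.

14/3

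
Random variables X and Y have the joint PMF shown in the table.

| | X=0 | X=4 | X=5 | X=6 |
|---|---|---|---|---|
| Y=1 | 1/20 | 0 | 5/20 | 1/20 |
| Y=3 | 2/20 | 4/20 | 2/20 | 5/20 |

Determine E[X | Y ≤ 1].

P(Y ≤ 1) = 7/20.
Summing X·P(X=x,Y=y) over the conditioning event gives 31/20.
E[X | Y ≤ 1] = (31/20) / (7/20) = 31/7.

31/7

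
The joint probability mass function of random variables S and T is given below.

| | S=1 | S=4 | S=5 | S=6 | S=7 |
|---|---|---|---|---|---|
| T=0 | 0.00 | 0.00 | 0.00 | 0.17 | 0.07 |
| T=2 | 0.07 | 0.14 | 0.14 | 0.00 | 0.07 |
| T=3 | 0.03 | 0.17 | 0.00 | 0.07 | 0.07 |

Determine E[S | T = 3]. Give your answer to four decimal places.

P(T = 3) = 0.34.
Σ S·P over the event = 1·(0.03) + 4·(0.17) + 6·(0.07) + 7·(0.07) = 1.62.
E[S | T = 3] = (1.62) / (0.34) = 4.7647.

4.7647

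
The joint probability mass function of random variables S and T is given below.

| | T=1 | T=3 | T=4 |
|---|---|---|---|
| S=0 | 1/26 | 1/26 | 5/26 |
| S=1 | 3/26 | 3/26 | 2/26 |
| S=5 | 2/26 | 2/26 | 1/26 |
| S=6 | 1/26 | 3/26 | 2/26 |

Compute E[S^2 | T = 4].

99/10

P(T = 4) = 5/13.
Summing S^2·P(S=x,T=y) over the conditioning event gives 99/26.
E[S^2 | T = 4] = (99/26) / (5/13) = 99/10.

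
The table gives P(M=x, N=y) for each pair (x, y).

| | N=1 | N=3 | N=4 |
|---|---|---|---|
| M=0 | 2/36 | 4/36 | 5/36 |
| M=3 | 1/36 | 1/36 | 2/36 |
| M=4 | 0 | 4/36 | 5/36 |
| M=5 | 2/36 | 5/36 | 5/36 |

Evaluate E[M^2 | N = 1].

P(N = 1) = 5/36.
Σ M^2·P over the event = 0·(2/36) + 9·(1/36) + 25·(2/36) = 59/36.
E[M^2 | N = 1] = (59/36) / (5/36) = 59/5.

59/5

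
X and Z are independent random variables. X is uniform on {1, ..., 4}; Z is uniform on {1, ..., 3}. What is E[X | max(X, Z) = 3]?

Outcomes with max(X, Z) = 3: (1,3), (2,3), (3,1), (3,2), (3,3), each with probability 1/12.
E[X | max(X, Z) = 3] = (1 + 2 + 3 + 3 + 3) / 5 = 12/5.

12/5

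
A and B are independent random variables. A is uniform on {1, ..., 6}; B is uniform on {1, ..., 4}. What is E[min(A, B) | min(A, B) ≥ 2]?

41/15

P(min(A, B) ≥ 2) = 5/8.
Summing min(A,B)·P(x,y) over outcomes with min(A, B) ≥ 2 gives 41/24.
E[min(A, B) | min(A, B) ≥ 2] = (41/24) / (5/8) = 41/15.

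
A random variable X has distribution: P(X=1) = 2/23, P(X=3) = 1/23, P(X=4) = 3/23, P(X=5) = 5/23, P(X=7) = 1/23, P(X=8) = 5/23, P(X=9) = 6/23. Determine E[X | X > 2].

47/7

P(X > 2) = 21/23.
Σ over the event: 3·1/23 + 4·3/23 + 5·5/23 + 7·1/23 + 8·5/23 + 9·6/23 = 141/23.
E[X | X > 2] = (141/23) / (21/23) = 47/7.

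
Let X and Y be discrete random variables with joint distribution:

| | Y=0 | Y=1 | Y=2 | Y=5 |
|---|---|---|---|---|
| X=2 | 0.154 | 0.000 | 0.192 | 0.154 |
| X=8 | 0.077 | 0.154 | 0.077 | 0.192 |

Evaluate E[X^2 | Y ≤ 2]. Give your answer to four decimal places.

32.2569

P(Y ≤ 2) = 0.654.
Σ X^2·P over the event = 4·(0.154) + 4·(0.192) + 64·(0.077) + 64·(0.154) + 64·(0.077) = 21.096.
E[X^2 | Y ≤ 2] = (21.096) / (0.654) = 32.2569.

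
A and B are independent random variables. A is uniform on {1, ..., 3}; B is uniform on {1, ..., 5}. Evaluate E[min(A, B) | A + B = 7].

P(A + B = 7) = 2/15.
Summing min(A,B)·P(x,y) over outcomes with A + B = 7 gives 1/3.
E[min(A, B) | A + B = 7] = (1/3) / (2/15) = 5/2.

5/2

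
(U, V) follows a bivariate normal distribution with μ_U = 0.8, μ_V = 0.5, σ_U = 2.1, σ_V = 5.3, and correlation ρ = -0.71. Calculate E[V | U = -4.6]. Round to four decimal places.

E[V | U=x] = μ_V + ρ(σ_V/σ_U)(x − μ_U) for jointly normal variables.
E[V | U=-4.6] = 0.5 + (-0.71)·(5.3/2.1)·(-4.6 − (0.8)) = 0.5 + (-1.7919)·(-5.4) = 10.1763.

10.1763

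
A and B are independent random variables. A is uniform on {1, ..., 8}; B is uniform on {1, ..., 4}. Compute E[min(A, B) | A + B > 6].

P(A + B > 6) = 9/16.
Summing min(A,B)·P(x,y) over outcomes with A + B > 6 gives 49/32.
E[min(A, B) | A + B > 6] = (49/32) / (9/16) = 49/18.

49/18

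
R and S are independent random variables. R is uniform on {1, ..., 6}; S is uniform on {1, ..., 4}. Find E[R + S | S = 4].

P(S = 4) = 1/4.
Summing (R+S)·P(x,y) over outcomes with S = 4 gives 15/8.
E[R + S | S = 4] = (15/8) / (1/4) = 15/2.

15/2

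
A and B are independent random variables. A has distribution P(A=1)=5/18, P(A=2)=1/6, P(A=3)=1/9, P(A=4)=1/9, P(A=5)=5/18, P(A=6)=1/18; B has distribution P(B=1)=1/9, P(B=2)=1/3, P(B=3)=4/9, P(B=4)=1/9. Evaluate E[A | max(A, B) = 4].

89/28

P(max(A, B) = 4) = 14/81.
Summing A·P(x,y) over outcomes with max(A, B) = 4 gives 89/162.
E[A | max(A, B) = 4] = (89/162) / (14/81) = 89/28.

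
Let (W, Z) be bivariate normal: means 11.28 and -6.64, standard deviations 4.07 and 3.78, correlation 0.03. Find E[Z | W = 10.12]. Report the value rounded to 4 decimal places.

-6.6723

For a bivariate normal, E[Z | W=x] = μ_Z + ρ·(σ_Z/σ_W)·(x − μ_W).
E[Z | W=10.12] = -6.64 + (0.03)·(3.78/4.07)·(10.12 − (11.28)) = -6.64 + (0.027862)·(-1.16) = -6.6723.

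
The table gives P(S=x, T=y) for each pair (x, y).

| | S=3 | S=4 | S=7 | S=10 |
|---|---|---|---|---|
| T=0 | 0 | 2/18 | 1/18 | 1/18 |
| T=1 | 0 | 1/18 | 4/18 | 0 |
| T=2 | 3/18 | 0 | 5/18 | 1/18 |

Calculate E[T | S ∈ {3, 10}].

8/5

P(S ∈ {3, 10}) = 5/18.
Σ T·P over the event = 2·(3/18) + 0·(1/18) + 2·(1/18) = 4/9.
E[T | S ∈ {3, 10}] = (4/9) / (5/18) = 8/5.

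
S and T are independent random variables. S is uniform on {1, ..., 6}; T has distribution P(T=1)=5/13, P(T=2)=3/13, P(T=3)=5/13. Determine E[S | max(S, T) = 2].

19/11

P(max(S, T) = 2) = 11/78.
Summing S·P(x,y) over outcomes with max(S, T) = 2 gives 19/78.
E[S | max(S, T) = 2] = (19/78) / (11/78) = 19/11.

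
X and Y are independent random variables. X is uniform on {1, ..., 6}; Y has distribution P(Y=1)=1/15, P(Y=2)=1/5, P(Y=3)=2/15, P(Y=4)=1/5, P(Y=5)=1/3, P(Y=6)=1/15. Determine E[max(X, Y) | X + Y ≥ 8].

P(X + Y ≥ 8) = 41/90.
Summing max(X,Y)·P(x,y) over outcomes with X + Y ≥ 8 gives 22/9.
E[max(X, Y) | X + Y ≥ 8] = (22/9) / (41/90) = 220/41.

220/41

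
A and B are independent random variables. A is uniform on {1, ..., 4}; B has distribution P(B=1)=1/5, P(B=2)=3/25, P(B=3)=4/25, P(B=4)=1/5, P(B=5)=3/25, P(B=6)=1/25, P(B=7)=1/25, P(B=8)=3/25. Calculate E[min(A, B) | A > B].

39/25

P(A > B) = 1/4.
Summing min(A,B)·P(x,y) over outcomes with A > B gives 39/100.
E[min(A, B) | A > B] = (39/100) / (1/4) = 39/25.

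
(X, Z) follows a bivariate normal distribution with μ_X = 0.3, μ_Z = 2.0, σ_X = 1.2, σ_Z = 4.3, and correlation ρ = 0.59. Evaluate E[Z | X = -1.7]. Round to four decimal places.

-2.2283

E[Z | X=x] = μ_Z + ρ(σ_Z/σ_X)(x − μ_X) for jointly normal variables.
E[Z | X=-1.7] = 2.0 + (0.59)·(4.3/1.2)·(-1.7 − (0.3)) = 2.0 + (2.11417)·(-2) = -2.2283.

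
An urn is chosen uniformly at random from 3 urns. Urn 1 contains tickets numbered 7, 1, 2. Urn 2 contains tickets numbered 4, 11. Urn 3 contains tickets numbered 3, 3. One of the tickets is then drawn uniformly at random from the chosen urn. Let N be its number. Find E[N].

E[N | urn 1] = (7+1+2)/3 = 10/3.
E[N | urn 2] = (4+11)/2 = 15/2.
E[N | urn 3] = (3+3)/2 = 3.
E[N] = (1/3)·(10/3) + (1/3)·(15/2) + (1/3)·(3) = 83/18.

83/18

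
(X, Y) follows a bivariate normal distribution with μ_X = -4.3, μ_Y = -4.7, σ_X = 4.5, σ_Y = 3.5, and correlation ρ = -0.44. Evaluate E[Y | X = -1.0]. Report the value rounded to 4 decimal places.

-5.8293

The regression of Y on X has slope ρ·σ_Y/σ_X and passes through (μ_X, μ_Y).
E[Y | X=-1.0] = -4.7 + (-0.44)·(3.5/4.5)·(-1.0 − (-4.3)) = -4.7 + (-0.34222)·(3.3) = -5.8293.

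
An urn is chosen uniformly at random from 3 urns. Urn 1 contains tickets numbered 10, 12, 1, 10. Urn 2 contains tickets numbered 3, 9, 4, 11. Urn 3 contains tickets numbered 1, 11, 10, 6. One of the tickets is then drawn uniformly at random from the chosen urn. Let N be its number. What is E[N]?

E[N | urn 1] = (10+12+1+10)/4 = 33/4.
E[N | urn 2] = (3+9+4+11)/4 = 27/4.
E[N | urn 3] = (1+11+10+6)/4 = 7.
E[N] = (1/3)·(33/4) + (1/3)·(27/4) + (1/3)·(7) = 22/3.

22/3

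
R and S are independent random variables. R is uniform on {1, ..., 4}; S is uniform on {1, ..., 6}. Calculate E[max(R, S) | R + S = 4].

8/3

Outcomes with R + S = 4: (1,3), (2,2), (3,1), each with probability 1/24.
E[max(R, S) | R + S = 4] = (3 + 2 + 3) / 3 = 8/3.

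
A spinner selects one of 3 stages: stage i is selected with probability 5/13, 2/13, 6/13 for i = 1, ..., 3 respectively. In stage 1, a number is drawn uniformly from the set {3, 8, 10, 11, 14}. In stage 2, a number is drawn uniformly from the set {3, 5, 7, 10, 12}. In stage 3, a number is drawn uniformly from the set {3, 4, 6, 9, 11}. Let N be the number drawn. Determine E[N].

502/65

E[N | stage 1] = (3+8+10+11+14)/5 = 46/5.
E[N | stage 2] = (3+5+7+10+12)/5 = 37/5.
E[N | stage 3] = (3+4+6+9+11)/5 = 33/5.
By the law of total expectation,
E[N] = (5/13)·(46/5) + (2/13)·(37/5) + (6/13)·(33/5) = 502/65.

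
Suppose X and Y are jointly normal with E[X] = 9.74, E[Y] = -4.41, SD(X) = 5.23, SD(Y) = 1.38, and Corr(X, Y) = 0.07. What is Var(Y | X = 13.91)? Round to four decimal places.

Var(Y | X=x) = (1 − ρ²)·σ_Y².
Var(Y | X=13.91) = (1.38)²·(1 − (0.07)²) = 1.9044·0.9951 = 1.8951.

1.8951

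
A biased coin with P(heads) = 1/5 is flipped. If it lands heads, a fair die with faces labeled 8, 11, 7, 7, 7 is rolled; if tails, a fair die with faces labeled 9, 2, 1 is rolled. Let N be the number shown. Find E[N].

E[N | heads] = (8+11+7+7+7)/5 = 8.
E[N | tails] = (9+2+1)/3 = 4.
By the law of total expectation,
E[N] = (1/5)·(8) + (4/5)·(4) = 24/5.

24/5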